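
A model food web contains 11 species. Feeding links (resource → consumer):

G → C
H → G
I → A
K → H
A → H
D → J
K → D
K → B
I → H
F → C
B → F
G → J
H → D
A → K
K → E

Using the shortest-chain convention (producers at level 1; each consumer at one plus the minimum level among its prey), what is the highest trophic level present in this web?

5

Producers (level 1): I.
Following each consumer down to its lowest-level prey: I → A → K → B → F (levels 1 through 5).
All prey of F (B 4) are at level 4 or above, so F is at level 1 + 4 = 5.
Every consumer has at least one prey at level 4 or below, so none exceeds level 5.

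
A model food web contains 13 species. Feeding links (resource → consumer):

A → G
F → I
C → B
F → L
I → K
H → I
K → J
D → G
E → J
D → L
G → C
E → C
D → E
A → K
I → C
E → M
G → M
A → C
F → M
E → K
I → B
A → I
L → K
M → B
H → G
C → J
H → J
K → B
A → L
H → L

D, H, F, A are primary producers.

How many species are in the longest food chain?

4 species

One longest chain: D → G → M → B.
It has 4 species and 3 links.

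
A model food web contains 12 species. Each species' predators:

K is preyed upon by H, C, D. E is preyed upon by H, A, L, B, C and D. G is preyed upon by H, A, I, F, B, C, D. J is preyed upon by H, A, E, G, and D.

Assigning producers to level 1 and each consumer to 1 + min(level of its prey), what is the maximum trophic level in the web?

3

Producers (level 1): K, J.
Following each consumer down to its lowest-level prey: J → G → I (levels 1 through 3).
All prey of I (G 2) are at level 2 or above, so I is at level 1 + 2 = 3.
Every consumer has at least one prey at level 2 or below, so none exceeds level 3.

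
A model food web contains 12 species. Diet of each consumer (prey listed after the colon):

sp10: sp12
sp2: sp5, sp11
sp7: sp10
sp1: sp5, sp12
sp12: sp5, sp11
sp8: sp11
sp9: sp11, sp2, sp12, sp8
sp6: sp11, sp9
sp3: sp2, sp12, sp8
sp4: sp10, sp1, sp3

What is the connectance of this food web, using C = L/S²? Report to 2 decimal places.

C = 0.15

The web has S = 12 species and L = 21 feeding links.
C = L / S² = 21 / 144 = 0.1458 ≈ 0.15.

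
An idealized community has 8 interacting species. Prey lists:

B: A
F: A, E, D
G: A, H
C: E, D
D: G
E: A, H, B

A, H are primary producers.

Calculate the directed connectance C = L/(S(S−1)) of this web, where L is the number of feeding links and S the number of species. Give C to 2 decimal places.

The web has S = 8 species and L = 12 feeding links.
C = L / (S(S−1)) = 12 / 56 = 0.2143 ≈ 0.21.

C = 0.21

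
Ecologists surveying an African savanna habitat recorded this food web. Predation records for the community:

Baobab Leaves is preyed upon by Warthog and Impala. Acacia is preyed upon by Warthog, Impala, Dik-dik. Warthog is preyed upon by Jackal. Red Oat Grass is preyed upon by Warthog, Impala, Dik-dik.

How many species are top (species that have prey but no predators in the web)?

3

Top species (has prey, but nothing eats it): Impala, Dik-dik, Jackal.
Count: 3.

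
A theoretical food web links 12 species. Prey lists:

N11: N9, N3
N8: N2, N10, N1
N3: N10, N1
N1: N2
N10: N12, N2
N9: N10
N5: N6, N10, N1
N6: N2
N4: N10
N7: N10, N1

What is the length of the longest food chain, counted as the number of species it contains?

One longest chain: N12 → N10 → N9 → N11.
It has 4 species and 3 links.

4 species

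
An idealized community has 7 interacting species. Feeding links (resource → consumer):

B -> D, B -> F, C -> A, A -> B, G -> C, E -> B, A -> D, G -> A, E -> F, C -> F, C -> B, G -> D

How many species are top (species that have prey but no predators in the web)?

Top species (has prey, but nothing eats it): D, F.
Count: 2.

2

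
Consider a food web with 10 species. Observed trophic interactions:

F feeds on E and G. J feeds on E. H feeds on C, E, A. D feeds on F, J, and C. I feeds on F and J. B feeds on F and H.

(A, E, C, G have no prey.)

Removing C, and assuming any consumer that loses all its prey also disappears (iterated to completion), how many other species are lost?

Remove C.
Every predator of it retains at least one other prey: H still has A, E; D still has F, J.
No consumer loses all prey, so no secondary extinctions occur.

0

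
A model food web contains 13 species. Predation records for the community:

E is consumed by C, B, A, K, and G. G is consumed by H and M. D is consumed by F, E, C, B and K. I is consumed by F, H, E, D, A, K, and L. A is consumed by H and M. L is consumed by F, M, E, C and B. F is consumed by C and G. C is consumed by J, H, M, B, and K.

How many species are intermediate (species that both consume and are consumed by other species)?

Intermediate species (has both prey and predators): L, D, E, F, G, A, C.
Count: 7.

7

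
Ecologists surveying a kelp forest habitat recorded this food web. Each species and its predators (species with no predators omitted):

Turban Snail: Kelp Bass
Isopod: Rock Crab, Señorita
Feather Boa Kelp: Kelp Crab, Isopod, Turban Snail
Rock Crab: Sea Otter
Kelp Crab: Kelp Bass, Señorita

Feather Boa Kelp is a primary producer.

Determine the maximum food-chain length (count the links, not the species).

3 links

One longest chain: Feather Boa Kelp → Isopod → Rock Crab → Sea Otter.
It has 4 species and 3 links.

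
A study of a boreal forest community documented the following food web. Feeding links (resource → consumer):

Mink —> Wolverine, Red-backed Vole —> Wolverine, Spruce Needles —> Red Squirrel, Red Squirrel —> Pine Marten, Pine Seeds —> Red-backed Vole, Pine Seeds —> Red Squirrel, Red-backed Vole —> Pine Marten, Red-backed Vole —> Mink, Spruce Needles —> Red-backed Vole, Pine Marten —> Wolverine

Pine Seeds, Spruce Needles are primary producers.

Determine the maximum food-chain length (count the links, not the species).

One longest chain: Pine Seeds → Red-backed Vole → Pine Marten → Wolverine.
It has 4 species and 3 links.

3 links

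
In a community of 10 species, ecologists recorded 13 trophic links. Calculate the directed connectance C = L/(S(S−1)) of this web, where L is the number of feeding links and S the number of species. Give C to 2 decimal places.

The web has S = 10 species and L = 13 feeding links.
C = L / (S(S−1)) = 13 / 90 = 0.1444 ≈ 0.14.

C = 0.14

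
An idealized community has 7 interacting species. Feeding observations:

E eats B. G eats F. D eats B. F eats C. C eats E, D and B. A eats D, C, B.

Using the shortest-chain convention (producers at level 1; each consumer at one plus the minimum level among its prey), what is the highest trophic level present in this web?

4

Producers (level 1): B.
Following each consumer down to its lowest-level prey: B → C → F → G (levels 1 through 4).
All prey of G (F 3) are at level 3 or above, so G is at level 1 + 3 = 4.
Every consumer has at least one prey at level 3 or below, so none exceeds level 4.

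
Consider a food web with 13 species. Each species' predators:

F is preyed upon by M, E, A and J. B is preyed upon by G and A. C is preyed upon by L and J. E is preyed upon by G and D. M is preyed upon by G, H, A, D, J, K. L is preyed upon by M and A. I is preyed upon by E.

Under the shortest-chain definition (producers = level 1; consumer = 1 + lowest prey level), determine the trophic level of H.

Trophic level 3

F is a producer → level 1.
M eats F → level 2.
H eats M → level 3.
No prey of H is below level 2, so 3 is the minimum.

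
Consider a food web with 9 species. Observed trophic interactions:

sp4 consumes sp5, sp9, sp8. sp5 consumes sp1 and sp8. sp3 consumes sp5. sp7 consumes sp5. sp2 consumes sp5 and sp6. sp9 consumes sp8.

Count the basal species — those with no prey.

3

Basal species (no prey listed): sp8, sp1, sp6.
Count: 3.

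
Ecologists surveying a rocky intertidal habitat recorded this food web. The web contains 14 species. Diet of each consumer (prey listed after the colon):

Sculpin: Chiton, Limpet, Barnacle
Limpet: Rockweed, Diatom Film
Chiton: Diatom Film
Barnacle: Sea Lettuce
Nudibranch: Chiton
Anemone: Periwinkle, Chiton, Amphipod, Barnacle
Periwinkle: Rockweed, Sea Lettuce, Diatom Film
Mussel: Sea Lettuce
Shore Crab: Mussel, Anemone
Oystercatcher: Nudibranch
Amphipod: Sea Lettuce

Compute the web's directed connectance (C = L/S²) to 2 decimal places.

The web has S = 14 species and L = 20 feeding links.
C = L / S² = 20 / 196 = 0.1020 ≈ 0.10.

C = 0.10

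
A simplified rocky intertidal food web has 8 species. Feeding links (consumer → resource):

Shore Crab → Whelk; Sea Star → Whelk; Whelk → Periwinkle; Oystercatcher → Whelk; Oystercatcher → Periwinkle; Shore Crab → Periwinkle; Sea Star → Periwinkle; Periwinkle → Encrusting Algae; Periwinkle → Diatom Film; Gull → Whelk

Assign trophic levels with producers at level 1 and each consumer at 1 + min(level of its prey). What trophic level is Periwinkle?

Encrusting Algae is a producer → level 1.
Periwinkle eats Encrusting Algae → level 2.

Trophic level 2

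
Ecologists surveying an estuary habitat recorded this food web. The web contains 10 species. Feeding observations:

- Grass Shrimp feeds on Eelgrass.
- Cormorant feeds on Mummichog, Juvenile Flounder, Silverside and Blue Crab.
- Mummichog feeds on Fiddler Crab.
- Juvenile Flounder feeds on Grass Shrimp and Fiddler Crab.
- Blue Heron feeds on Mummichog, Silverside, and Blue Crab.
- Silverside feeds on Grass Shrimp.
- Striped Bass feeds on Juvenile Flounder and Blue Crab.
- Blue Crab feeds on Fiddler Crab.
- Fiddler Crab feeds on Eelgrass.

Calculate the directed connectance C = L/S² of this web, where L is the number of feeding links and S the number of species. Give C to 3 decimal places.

The web has S = 10 species and L = 16 feeding links.
C = L / S² = 16 / 100 = 0.1600 ≈ 0.160.

C = 0.160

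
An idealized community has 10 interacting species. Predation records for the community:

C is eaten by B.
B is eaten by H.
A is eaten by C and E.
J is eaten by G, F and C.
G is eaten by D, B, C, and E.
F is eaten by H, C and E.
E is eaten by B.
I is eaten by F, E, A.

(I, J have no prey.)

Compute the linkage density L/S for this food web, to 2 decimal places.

There are L = 18 links among S = 10 species.
L/S = 18/10 = 1.8000 ≈ 1.80.

L/S = 1.80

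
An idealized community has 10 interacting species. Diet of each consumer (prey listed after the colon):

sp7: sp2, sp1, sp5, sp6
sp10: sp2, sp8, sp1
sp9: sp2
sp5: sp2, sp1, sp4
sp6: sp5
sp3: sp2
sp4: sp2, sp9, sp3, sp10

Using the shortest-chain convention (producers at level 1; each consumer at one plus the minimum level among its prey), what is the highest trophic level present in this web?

3

Producers (level 1): sp2, sp8, sp1.
Following each consumer down to its lowest-level prey: sp2 → sp5 → sp6 (levels 1 through 3).
All prey of sp6 (sp5 2) are at level 2 or above, so sp6 is at level 1 + 2 = 3.
Every consumer has at least one prey at level 2 or below, so none exceeds level 3.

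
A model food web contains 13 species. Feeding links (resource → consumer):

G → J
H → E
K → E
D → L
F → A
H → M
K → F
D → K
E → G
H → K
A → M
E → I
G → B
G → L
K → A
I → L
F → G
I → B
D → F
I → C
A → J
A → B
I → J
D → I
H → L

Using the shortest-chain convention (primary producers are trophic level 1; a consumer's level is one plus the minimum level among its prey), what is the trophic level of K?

D is a producer → level 1.
K eats D → level 2.

Trophic level 2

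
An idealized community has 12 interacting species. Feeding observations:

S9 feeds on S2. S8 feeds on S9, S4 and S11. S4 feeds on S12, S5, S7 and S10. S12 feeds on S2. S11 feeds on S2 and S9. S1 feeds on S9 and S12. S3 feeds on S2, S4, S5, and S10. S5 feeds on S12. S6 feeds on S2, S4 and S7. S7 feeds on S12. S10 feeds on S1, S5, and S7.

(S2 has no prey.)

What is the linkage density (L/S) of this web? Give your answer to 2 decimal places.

L/S = 2.08

There are L = 25 links among S = 12 species.
L/S = 25/12 = 2.0833 ≈ 2.08.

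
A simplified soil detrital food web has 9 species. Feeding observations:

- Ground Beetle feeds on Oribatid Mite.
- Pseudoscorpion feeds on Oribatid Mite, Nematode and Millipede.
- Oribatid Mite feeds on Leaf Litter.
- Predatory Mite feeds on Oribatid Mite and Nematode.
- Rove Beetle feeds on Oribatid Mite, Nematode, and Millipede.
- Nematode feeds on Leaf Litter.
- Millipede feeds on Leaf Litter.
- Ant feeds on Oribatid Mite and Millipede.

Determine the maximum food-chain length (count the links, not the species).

One longest chain: Leaf Litter → Millipede → Rove Beetle.
It has 3 species and 2 links.

2 links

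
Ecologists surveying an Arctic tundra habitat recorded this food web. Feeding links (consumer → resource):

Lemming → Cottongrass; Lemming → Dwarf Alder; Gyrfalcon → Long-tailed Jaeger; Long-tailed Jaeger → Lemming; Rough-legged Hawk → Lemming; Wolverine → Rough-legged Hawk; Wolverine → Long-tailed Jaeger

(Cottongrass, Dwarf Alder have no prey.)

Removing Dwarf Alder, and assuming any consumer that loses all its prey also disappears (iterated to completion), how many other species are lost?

Remove Dwarf Alder.
Every predator of it retains at least one other prey: Lemming still has Cottongrass.
No consumer loses all prey, so no secondary extinctions occur.

0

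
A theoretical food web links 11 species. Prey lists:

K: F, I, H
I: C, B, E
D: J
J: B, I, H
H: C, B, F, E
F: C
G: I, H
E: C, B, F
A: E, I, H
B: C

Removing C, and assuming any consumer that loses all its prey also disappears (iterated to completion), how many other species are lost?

Remove C.
Round 1: B (all prey gone), F (all prey gone) → extinct.
Round 2: E (all prey gone) → extinct.
Round 3: I (all prey gone), H (all prey gone) → extinct.
Round 4: J (all prey gone), A (all prey gone), G (all prey gone), K (all prey gone) → extinct.
Round 5: D (all prey gone) → extinct.
No further losses. Total secondary extinctions: 10.

10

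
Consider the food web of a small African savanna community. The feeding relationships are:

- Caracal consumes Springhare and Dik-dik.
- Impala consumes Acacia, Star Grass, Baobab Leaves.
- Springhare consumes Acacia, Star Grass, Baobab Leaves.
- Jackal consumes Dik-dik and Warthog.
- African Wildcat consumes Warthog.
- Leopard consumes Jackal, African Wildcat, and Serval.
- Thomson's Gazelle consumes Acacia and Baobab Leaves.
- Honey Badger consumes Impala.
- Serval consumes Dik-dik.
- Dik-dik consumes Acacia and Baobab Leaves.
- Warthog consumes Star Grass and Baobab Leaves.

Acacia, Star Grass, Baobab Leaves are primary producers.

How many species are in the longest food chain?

4 species

One longest chain: Star Grass → Warthog → African Wildcat → Leopard.
It has 4 species and 3 links.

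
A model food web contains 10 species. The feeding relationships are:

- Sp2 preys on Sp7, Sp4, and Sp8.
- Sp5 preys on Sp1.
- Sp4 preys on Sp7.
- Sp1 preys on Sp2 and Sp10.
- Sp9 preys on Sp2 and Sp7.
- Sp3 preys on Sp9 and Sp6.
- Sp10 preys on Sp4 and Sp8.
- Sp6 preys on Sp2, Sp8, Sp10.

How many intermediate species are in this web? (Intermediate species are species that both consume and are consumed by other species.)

6

Intermediate species (has both prey and predators): Sp4, Sp10, Sp2, Sp1, Sp6, Sp9.
Count: 6.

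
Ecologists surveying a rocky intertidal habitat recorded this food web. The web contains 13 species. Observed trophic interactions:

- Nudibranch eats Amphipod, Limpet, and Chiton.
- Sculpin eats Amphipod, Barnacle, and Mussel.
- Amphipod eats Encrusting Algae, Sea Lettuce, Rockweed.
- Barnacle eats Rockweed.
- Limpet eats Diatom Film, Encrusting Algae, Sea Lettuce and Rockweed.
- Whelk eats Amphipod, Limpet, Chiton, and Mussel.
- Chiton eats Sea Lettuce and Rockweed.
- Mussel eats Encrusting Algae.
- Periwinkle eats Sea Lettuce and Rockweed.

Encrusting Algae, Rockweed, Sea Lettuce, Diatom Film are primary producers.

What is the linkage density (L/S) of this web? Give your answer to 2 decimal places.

L/S = 1.77

There are L = 23 links among S = 13 species.
L/S = 23/13 = 1.7692 ≈ 1.77.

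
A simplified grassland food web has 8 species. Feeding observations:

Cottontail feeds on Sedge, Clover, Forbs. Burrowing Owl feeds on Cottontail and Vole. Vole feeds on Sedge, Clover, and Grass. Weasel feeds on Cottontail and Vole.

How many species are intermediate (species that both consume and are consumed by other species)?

2

Intermediate species (has both prey and predators): Cottontail, Vole.
Count: 2.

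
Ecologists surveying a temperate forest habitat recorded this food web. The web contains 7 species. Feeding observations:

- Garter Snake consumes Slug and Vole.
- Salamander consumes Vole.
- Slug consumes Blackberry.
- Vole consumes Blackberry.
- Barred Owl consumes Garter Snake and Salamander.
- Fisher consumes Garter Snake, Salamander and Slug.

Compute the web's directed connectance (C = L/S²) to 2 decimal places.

The web has S = 7 species and L = 10 feeding links.
C = L / S² = 10 / 49 = 0.2041 ≈ 0.20.

C = 0.20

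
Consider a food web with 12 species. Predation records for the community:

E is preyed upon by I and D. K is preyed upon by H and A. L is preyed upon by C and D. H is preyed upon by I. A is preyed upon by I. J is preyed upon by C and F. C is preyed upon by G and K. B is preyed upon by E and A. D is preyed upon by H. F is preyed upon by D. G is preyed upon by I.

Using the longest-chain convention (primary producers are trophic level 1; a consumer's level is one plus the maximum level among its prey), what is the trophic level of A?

Trophic level 4

J is a producer → level 1.
C eats J (level 1); other prey at levels: L 1 → level 2.
K eats C → level 3.
A eats K (level 3); other prey at levels: B 1 → level 4.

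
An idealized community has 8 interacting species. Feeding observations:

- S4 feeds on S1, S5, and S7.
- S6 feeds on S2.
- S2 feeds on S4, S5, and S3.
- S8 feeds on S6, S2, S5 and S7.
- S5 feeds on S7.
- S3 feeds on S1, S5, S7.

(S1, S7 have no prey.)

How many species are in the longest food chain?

One longest chain: S7 → S5 → S3 → S2 → S6 → S8.
It has 6 species and 5 links.

6 species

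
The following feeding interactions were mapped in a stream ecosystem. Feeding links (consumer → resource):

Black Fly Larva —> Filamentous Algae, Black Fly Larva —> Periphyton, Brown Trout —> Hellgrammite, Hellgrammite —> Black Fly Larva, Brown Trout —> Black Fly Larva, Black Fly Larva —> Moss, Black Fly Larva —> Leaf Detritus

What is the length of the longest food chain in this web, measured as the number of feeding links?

One longest chain: Moss → Black Fly Larva → Hellgrammite → Brown Trout.
It has 4 species and 3 links.

3 links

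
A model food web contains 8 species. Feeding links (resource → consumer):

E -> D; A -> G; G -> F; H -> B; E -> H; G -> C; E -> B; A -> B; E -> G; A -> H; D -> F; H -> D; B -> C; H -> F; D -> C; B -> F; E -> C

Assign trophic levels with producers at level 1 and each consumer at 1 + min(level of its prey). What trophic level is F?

Trophic level 3

A is a producer → level 1.
G eats A → level 2.
F eats G → level 3.
No prey of F is below level 2, so 3 is the minimum.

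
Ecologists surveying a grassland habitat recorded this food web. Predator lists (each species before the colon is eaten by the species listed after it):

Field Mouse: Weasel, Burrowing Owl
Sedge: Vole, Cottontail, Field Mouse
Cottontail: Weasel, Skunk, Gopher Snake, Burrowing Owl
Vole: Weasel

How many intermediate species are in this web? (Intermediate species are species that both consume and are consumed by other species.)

Intermediate species (has both prey and predators): Vole, Cottontail, Field Mouse.
Count: 3.

3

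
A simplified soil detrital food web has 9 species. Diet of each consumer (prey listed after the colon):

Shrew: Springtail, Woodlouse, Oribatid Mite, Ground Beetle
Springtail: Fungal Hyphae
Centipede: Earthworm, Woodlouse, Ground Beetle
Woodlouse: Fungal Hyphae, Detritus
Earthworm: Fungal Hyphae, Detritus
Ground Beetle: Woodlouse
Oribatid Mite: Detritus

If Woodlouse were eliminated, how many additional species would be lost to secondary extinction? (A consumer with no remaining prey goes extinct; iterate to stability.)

Remove Woodlouse.
Round 1: Ground Beetle (all prey gone) → extinct.
No further losses. Total secondary extinctions: 1.

1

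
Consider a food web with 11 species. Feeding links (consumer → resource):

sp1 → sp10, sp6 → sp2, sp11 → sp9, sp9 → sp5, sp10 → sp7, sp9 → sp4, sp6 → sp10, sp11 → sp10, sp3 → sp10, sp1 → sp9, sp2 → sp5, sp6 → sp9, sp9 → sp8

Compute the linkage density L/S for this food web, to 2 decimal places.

There are L = 13 links among S = 11 species.
L/S = 13/11 = 1.1818 ≈ 1.18.

L/S = 1.18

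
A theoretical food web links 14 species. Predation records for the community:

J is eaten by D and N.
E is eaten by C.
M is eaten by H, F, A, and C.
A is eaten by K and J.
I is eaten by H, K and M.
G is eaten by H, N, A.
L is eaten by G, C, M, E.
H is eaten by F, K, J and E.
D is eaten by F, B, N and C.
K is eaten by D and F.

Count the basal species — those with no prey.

2

Basal species (no prey listed): I, L.
Count: 2.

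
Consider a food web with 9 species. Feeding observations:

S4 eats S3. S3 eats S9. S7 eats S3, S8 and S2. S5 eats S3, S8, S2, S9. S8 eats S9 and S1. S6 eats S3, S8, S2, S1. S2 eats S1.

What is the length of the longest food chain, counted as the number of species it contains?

3 species

One longest chain: S9 → S3 → S7.
It has 3 species and 2 links.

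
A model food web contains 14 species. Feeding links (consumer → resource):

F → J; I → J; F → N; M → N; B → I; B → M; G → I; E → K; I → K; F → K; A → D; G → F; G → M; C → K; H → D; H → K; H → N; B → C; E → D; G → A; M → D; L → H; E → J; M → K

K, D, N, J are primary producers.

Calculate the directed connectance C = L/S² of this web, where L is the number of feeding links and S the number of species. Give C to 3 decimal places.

The web has S = 14 species and L = 24 feeding links.
C = L / S² = 24 / 196 = 0.1224 ≈ 0.122.

C = 0.122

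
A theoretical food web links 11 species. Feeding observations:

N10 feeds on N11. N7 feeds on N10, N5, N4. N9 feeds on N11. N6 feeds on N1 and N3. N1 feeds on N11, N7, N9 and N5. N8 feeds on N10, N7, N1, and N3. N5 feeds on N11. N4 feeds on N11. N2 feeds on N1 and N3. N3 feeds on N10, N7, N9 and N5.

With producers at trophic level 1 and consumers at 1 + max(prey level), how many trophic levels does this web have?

5

Producers (level 1): N11.
N11 → N4 → N7 → N3 → N2 gives N2 level 5.
No species has a prey at level 5, so no species reaches level 6.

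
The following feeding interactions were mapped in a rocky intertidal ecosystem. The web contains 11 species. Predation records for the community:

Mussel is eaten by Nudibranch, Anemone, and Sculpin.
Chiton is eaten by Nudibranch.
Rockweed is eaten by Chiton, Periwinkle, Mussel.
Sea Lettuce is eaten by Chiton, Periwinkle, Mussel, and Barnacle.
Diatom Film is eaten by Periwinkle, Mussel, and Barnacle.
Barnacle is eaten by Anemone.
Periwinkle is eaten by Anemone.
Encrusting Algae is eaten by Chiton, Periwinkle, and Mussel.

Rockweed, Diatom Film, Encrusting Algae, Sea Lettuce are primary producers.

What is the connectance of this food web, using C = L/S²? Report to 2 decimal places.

C = 0.16

The web has S = 11 species and L = 19 feeding links.
C = L / S² = 19 / 121 = 0.1570 ≈ 0.16.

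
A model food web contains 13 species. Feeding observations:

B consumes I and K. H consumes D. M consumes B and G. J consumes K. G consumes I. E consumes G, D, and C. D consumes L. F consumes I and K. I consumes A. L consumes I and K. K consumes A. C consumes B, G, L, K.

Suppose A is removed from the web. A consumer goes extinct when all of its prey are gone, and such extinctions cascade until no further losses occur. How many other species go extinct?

12

Remove A.
Round 1: K (all prey gone), I (all prey gone) → extinct.
Round 2: G (all prey gone), J (all prey gone), B (all prey gone), L (all prey gone), F (all prey gone) → extinct.
Round 3: M (all prey gone), D (all prey gone), C (all prey gone) → extinct.
Round 4: E (all prey gone), H (all prey gone) → extinct.
No further losses. Total secondary extinctions: 12.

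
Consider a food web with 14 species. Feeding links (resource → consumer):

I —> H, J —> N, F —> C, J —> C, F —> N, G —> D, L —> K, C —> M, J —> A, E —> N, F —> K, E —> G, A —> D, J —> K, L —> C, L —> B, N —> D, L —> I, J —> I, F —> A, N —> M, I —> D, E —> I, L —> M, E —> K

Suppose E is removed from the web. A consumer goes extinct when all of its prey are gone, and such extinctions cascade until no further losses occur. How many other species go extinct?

Remove E.
Round 1: G (all prey gone) → extinct.
No further losses. Total secondary extinctions: 1.

1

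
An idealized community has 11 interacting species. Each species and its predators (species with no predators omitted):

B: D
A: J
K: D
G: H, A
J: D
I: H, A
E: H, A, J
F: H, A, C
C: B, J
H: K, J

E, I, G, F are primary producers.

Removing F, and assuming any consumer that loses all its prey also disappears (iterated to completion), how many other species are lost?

2

Remove F.
Round 1: C (all prey gone) → extinct.
Round 2: B (all prey gone) → extinct.
No further losses. Total secondary extinctions: 2.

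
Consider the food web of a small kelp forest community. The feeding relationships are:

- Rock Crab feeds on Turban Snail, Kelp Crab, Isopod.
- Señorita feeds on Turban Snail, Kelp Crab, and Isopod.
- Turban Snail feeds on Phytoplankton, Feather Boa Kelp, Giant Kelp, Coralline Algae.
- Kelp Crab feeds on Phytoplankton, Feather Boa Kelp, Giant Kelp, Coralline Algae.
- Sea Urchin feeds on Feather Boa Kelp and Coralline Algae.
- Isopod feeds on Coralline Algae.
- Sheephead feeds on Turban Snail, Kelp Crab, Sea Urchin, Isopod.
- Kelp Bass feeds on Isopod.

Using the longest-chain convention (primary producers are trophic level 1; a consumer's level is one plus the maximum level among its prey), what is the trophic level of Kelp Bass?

Trophic level 3

Coralline Algae is a producer → level 1.
Isopod eats Coralline Algae → level 2.
Kelp Bass eats Isopod → level 3.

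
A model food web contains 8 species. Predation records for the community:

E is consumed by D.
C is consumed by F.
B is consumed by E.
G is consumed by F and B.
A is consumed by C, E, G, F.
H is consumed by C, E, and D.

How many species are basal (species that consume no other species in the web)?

Basal species (no prey listed): A, H.
Count: 2.

2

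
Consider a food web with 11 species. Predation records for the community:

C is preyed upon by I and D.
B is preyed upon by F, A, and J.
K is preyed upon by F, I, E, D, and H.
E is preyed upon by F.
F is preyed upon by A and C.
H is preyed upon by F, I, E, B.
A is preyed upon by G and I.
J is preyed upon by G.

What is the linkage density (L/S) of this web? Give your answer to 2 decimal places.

L/S = 1.82

There are L = 20 links among S = 11 species.
L/S = 20/11 = 1.8182 ≈ 1.82.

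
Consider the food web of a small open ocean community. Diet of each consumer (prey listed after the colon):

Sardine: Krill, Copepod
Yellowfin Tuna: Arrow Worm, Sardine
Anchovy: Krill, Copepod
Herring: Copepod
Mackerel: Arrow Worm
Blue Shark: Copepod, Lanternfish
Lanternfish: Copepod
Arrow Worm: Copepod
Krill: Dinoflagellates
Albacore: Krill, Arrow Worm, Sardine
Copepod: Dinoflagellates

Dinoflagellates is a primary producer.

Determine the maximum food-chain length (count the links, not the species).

One longest chain: Dinoflagellates → Copepod → Arrow Worm → Albacore.
It has 4 species and 3 links.

3 links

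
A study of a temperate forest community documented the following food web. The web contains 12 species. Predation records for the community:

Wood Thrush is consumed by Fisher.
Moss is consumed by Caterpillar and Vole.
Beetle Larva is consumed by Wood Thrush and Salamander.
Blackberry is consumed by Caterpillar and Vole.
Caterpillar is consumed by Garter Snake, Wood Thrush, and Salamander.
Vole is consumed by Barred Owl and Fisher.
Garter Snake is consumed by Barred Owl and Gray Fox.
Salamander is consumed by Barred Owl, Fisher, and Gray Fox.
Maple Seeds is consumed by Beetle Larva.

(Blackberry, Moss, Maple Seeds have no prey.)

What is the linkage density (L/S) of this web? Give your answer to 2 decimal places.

L/S = 1.50

There are L = 18 links among S = 12 species.
L/S = 18/12 = 1.5000 ≈ 1.50.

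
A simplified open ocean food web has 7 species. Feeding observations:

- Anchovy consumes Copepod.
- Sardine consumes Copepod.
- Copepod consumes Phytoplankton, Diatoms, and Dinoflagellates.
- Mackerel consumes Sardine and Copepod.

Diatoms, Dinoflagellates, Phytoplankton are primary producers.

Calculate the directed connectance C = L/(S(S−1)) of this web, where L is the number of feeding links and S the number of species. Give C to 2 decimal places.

The web has S = 7 species and L = 7 feeding links.
C = L / (S(S−1)) = 7 / 42 = 0.1667 ≈ 0.17.

C = 0.17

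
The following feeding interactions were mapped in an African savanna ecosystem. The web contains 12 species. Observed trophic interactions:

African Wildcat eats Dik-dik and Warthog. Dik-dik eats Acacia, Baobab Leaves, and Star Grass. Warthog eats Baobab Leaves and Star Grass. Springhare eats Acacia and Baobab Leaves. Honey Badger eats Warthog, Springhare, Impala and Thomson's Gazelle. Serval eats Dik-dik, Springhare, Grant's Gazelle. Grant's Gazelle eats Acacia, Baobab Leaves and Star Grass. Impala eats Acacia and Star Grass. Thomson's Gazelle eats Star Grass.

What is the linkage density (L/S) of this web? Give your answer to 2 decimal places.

There are L = 22 links among S = 12 species.
L/S = 22/12 = 1.8333 ≈ 1.83.

L/S = 1.83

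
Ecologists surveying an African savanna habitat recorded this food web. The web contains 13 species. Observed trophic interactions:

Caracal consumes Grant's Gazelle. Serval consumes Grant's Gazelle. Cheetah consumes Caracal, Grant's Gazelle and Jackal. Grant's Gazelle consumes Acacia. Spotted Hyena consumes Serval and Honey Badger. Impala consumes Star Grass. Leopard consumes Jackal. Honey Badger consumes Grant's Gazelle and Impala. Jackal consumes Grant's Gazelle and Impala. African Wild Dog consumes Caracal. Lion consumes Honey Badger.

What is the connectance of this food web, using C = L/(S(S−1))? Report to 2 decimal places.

The web has S = 13 species and L = 16 feeding links.
C = L / (S(S−1)) = 16 / 156 = 0.1026 ≈ 0.10.

C = 0.10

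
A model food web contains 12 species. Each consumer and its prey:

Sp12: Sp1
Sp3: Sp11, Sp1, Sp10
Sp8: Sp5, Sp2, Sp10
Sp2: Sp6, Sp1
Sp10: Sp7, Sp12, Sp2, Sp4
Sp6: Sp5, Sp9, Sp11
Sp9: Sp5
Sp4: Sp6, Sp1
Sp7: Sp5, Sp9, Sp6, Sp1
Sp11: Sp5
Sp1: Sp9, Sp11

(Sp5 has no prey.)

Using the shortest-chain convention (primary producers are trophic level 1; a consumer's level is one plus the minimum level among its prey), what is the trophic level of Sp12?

Trophic level 4

Sp5 is a producer → level 1.
Sp9 eats Sp5 → level 2.
Sp1 eats Sp9 → level 3.
Sp12 eats Sp1 → level 4.
No prey of Sp12 is below level 3, so 4 is the minimum.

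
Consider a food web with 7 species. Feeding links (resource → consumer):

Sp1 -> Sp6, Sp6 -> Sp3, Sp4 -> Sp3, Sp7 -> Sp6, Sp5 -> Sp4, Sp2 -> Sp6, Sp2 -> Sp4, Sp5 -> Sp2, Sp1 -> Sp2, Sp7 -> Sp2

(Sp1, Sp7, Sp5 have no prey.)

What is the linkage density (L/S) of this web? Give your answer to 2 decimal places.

There are L = 10 links among S = 7 species.
L/S = 10/7 = 1.4286 ≈ 1.43.

L/S = 1.43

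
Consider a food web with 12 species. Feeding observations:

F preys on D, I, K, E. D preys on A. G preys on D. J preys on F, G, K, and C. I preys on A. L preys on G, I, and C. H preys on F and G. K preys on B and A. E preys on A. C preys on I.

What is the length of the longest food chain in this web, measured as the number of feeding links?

One longest chain: A → D → G → L.
It has 4 species and 3 links.

3 links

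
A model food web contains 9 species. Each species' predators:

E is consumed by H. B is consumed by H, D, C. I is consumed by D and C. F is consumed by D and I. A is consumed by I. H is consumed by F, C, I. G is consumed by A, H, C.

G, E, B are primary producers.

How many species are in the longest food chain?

One longest chain: G → H → F → I → D.
It has 5 species and 4 links.

5 species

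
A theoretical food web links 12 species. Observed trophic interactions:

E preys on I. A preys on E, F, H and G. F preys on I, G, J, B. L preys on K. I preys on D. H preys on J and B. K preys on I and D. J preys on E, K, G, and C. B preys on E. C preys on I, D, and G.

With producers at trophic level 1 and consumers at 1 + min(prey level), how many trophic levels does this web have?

4

Producers (level 1): G, D.
Following each consumer down to its lowest-level prey: D → I → E → B (levels 1 through 4).
All prey of B (E 3) are at level 3 or above, so B is at level 1 + 3 = 4.
Every consumer has at least one prey at level 3 or below, so none exceeds level 4.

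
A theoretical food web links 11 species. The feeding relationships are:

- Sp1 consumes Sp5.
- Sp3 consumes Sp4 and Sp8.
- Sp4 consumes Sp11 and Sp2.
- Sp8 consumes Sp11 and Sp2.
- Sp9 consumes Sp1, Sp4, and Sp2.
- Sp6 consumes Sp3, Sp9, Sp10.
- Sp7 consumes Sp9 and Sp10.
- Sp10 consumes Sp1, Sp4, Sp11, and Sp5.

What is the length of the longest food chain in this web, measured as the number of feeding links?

One longest chain: Sp5 → Sp1 → Sp10 → Sp6.
It has 4 species and 3 links.

3 links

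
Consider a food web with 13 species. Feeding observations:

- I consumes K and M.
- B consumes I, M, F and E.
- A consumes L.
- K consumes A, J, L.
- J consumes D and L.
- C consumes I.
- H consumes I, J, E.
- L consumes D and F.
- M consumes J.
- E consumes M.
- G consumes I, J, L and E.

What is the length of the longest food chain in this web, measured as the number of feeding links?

5 links

One longest chain: F → L → J → M → I → B.
It has 6 species and 5 links.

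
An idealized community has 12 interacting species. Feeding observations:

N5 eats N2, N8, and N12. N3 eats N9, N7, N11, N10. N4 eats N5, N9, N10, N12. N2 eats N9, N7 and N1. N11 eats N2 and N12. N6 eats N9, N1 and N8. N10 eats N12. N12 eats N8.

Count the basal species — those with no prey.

Basal species (no prey listed): N7, N8, N9, N1.
Count: 4.

4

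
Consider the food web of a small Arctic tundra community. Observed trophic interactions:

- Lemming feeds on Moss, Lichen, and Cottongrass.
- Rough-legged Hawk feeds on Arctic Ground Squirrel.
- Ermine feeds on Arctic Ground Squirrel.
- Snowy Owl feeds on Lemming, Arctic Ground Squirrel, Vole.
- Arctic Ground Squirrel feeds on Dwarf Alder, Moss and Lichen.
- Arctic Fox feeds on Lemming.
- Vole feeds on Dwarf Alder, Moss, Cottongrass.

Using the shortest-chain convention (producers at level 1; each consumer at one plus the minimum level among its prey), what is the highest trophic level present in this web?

Producers (level 1): Lichen, Cottongrass, Dwarf Alder, Moss.
Following each consumer down to its lowest-level prey: Lichen → Lemming → Arctic Fox (levels 1 through 3).
All prey of Arctic Fox (Lemming 2) are at level 2 or above, so Arctic Fox is at level 1 + 2 = 3.
Every consumer has at least one prey at level 2 or below, so none exceeds level 3.

3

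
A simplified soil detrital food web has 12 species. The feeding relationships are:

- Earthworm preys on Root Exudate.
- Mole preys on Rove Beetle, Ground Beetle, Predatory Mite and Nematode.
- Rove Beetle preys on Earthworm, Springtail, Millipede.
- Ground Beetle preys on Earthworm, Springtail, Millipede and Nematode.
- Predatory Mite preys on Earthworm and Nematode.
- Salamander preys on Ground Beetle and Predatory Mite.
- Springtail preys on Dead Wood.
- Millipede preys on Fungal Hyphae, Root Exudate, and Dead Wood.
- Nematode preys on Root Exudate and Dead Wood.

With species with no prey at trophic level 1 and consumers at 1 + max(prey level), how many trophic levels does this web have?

Basal resources (level 1): Dead Wood, Root Exudate, Fungal Hyphae.
Dead Wood → Nematode → Ground Beetle → Salamander gives Salamander level 4.
No species has a prey at level 4, so no species reaches level 5.

4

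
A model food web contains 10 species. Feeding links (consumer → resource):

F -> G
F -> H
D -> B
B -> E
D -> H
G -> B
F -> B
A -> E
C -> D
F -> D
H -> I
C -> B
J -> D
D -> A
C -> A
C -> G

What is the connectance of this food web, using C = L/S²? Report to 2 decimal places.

The web has S = 10 species and L = 16 feeding links.
C = L / S² = 16 / 100 = 0.1600 ≈ 0.16.

C = 0.16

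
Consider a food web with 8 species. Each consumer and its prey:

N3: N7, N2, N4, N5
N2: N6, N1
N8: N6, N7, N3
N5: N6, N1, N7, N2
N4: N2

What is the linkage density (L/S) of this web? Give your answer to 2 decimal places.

L/S = 1.75

There are L = 14 links among S = 8 species.
L/S = 14/8 = 1.7500 ≈ 1.75.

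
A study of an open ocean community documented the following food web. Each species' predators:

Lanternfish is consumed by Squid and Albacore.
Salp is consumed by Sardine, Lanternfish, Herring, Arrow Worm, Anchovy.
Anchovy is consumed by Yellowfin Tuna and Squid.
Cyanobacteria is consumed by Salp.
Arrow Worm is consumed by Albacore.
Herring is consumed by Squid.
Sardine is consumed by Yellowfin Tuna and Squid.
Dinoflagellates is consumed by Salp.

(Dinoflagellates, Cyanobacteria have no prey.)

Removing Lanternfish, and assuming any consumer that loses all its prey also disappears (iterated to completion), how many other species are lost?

0

Remove Lanternfish.
Every predator of it retains at least one other prey: Albacore still has Arrow Worm; Squid still has Herring, Sardine, Anchovy.
No consumer loses all prey, so no secondary extinctions occur.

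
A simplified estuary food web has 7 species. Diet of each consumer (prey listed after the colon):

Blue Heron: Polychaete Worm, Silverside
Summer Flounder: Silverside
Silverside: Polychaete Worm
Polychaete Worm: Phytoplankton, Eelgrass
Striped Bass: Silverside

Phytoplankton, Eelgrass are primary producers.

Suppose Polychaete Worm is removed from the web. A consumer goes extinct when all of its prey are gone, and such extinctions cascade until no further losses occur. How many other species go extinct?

4

Remove Polychaete Worm.
Round 1: Silverside (all prey gone) → extinct.
Round 2: Blue Heron (all prey gone), Summer Flounder (all prey gone), Striped Bass (all prey gone) → extinct.
No further losses. Total secondary extinctions: 4.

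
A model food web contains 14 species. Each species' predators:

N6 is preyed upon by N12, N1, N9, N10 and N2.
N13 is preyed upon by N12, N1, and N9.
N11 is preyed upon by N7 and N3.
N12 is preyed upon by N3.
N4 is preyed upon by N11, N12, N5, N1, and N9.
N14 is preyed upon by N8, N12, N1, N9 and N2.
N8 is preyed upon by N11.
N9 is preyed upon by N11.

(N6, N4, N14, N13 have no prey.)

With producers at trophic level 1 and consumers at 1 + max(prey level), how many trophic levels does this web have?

Producers (level 1): N6, N4, N14, N13.
N14 → N8 → N11 → N7 gives N7 level 4.
No species has a prey at level 4, so no species reaches level 5.

4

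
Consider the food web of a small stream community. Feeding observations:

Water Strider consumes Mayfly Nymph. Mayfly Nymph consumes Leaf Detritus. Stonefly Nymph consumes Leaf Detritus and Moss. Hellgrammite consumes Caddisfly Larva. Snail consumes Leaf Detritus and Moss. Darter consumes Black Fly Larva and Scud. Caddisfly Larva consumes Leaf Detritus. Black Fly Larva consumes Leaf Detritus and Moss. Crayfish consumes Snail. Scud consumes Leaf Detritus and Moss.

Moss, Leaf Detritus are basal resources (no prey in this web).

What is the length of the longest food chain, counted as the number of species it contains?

One longest chain: Moss → Black Fly Larva → Darter.
It has 3 species and 2 links.

3 species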